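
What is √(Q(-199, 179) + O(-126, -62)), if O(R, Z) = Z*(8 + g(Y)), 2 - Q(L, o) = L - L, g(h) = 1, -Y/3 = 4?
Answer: 2*I*√139 ≈ 23.58*I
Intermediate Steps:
Y = -12 (Y = -3*4 = -12)
Q(L, o) = 2 (Q(L, o) = 2 - (L - L) = 2 - 1*0 = 2 + 0 = 2)
O(R, Z) = 9*Z (O(R, Z) = Z*(8 + 1) = Z*9 = 9*Z)
√(Q(-199, 179) + O(-126, -62)) = √(2 + 9*(-62)) = √(2 - 558) = √(-556) = 2*I*√139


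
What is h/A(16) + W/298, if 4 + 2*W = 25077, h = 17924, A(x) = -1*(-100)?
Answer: 3297501/14900 ≈ 221.31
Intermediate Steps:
A(x) = 100
W = 25073/2 (W = -2 + (½)*25077 = -2 + 25077/2 = 25073/2 ≈ 12537.)
h/A(16) + W/298 = 17924/100 + (25073/2)/298 = 17924*(1/100) + (25073/2)*(1/298) = 4481/25 + 25073/596 = 3297501/14900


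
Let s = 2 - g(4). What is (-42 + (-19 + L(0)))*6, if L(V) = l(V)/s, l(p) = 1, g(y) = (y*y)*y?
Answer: -11349/31 ≈ -366.10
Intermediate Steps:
g(y) = y³ (g(y) = y²*y = y³)
s = -62 (s = 2 - 1*4³ = 2 - 1*64 = 2 - 64 = -62)
L(V) = -1/62 (L(V) = 1/(-62) = 1*(-1/62) = -1/62)
(-42 + (-19 + L(0)))*6 = (-42 + (-19 - 1/62))*6 = (-42 - 1179/62)*6 = -3783/62*6 = -11349/31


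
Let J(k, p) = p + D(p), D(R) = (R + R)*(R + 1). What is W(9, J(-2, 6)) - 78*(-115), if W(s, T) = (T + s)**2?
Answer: 18771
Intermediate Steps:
D(R) = 2*R*(1 + R) (D(R) = (2*R)*(1 + R) = 2*R*(1 + R))
J(k, p) = p + 2*p*(1 + p)
W(9, J(-2, 6)) - 78*(-115) = (6*(3 + 2*6) + 9)**2 - 78*(-115) = (6*(3 + 12) + 9)**2 + 8970 = (6*15 + 9)**2 + 8970 = (90 + 9)**2 + 8970 = 99**2 + 8970 = 9801 + 8970 = 18771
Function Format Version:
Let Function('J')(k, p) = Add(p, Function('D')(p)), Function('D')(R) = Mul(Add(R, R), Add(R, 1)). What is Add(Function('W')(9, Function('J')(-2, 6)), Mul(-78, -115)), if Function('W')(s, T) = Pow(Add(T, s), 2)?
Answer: 18771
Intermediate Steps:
Function('D')(R) = Mul(2, R, Add(1, R)) (Function('D')(R) = Mul(Mul(2, R), Add(1, R)) = Mul(2, R, Add(1, R)))
Function('J')(k, p) = Add(p, Mul(2, p, Add(1, p)))
Add(Function('W')(9, Function('J')(-2, 6)), Mul(-78, -115)) = Add(Pow(Add(Mul(6, Add(3, Mul(2, 6))), 9), 2), Mul(-78, -115)) = Add(Pow(Add(Mul(6, Add(3, 12)), 9), 2), 8970) = Add(Pow(Add(Mul(6, 15), 9), 2), 8970) = Add(Pow(Add(90, 9), 2), 8970) = Add(Pow(99, 2), 8970) = Add(9801, 8970) = 18771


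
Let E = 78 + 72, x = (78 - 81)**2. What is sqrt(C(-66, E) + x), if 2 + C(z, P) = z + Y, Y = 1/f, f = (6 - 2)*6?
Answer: I*sqrt(8490)/12 ≈ 7.6784*I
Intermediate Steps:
x = 9 (x = (-3)**2 = 9)
f = 24 (f = 4*6 = 24)
E = 150
Y = 1/24 ≈ 0.041667
C(z, P) = -47/24 + z (C(z, P) = -2 + (z + 1/24) = -2 + (1/24 + z) = -47/24 + z)
sqrt(C(-66, E) + x) = sqrt((-47/24 - 66) + 9) = sqrt(-1631/24 + 9) = sqrt(-1415/24) = I*sqrt(8490)/12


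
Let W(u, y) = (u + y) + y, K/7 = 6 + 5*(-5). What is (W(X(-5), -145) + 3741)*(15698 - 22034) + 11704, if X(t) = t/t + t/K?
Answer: -2907434024/133 ≈ -2.1860e+7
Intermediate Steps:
K = -133 (K = 7*(6 + 5*(-5)) = 7*(6 - 25) = 7*(-19) = -133)
X(t) = 1 - t/133 (X(t) = t/t + t/(-133) = 1 + t*(-1/133) = 1 - t/133)
W(u, y) = u + 2*y
(W(X(-5), -145) + 3741)*(15698 - 22034) + 11704 = (((1 - 1/133*(-5)) + 2*(-145)) + 3741)*(15698 - 22034) + 11704 = (((1 + 5/133) - 290) + 3741)*(-6336) + 11704 = ((138/133 - 290) + 3741)*(-6336) + 11704 = (-38432/133 + 3741)*(-6336) + 11704 = (459121/133)*(-6336) + 11704 = -2908990656/133 + 11704 = -2907434024/133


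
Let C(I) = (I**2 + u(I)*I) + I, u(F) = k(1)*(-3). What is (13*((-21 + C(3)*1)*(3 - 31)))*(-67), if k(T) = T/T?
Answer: -438984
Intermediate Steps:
k(T) = 1
u(F) = -3 (u(F) = 1*(-3) = -3)
C(I) = I**2 - 2*I (C(I) = (I**2 - 3*I) + I = I**2 - 2*I)
(13*((-21 + C(3)*1)*(3 - 31)))*(-67) = (13*((-21 + (3*(-2 + 3))*1)*(3 - 31)))*(-67) = (13*((-21 + (3*1)*1)*(-28)))*(-67) = (13*((-21 + 3*1)*(-28)))*(-67) = (13*((-21 + 3)*(-28)))*(-67) = (13*(-18*(-28)))*(-67) = (13*504)*(-67) = 6552*(-67) = -438984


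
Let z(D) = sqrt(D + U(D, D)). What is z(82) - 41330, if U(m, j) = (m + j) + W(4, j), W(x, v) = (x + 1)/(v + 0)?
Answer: -41330 + sqrt(1654514)/82 ≈ -41314.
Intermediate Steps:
W(x, v) = (1 + x)/v
U(m, j) = j + m + 5/j (U(m, j) = (m + j) + (1 + 4)/j = (j + m) + 5/j = j + m + 5/j)
z(D) = sqrt(3*D + 5/D) (z(D) = sqrt(D + (D + D + 5/D)) = sqrt(D + (2*D + 5/D)) = sqrt(3*D + 5/D))
z(82) - 41330 = sqrt(3*82 + 5/82) - 41330 = sqrt(246 + 5*(1/82)) - 41330 = sqrt(246 + 5/82) - 41330 = sqrt(20177/82) - 41330 = sqrt(1654514)/82 - 41330 = -41330 + sqrt(1654514)/82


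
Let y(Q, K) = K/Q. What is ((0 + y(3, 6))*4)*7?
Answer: 56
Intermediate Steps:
((0 + y(3, 6))*4)*7 = ((0 + 6/3)*4)*7 = ((0 + 6*(1/3))*4)*7 = ((0 + 2)*4)*7 = (2*4)*7 = 8*7 = 56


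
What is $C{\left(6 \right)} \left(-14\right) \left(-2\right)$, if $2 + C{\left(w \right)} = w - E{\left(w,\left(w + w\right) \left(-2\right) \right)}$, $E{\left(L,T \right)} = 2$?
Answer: $56$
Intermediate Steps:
$C{\left(w \right)} = -4 + w$ ($C{\left(w \right)} = -2 + \left(w - 2\right) = -2 + \left(-2 + w\right) = -4 + w$)
$C{\left(6 \right)} \left(-14\right) \left(-2\right) = \left(-4 + 6\right) \left(-14\right) \left(-2\right) = 2 \left(-14\right) \left(-2\right) = \left(-28\right) \left(-2\right) = 56$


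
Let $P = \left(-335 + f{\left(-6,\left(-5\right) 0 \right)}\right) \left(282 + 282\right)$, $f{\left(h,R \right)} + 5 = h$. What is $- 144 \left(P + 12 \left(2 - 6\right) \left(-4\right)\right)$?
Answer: $28073088$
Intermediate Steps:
$f{\left(h,R \right)} = -5 + h$
$P = -195144$ ($P = \left(-335 - 11\right) \left(282 + 282\right) = \left(-335 - 11\right) 564 = \left(-346\right) 564 = -195144$)
$- 144 \left(P + 12 \left(2 - 6\right) \left(-4\right)\right) = - 144 \left(-195144 + 12 \left(2 - 6\right) \left(-4\right)\right) = - 144 \left(-195144 + 12 \left(-4\right) \left(-4\right)\right) = - 144 \left(-195144 - -192\right) = - 144 \left(-195144 + 192\right) = \left(-144\right) \left(-194952\right) = 28073088$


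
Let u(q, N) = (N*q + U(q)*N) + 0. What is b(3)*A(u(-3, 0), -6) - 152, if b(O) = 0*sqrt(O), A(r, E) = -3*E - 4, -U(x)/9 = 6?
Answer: -152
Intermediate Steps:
U(x) = -54 (U(x) = -9*6 = -54)
u(q, N) = -54*N + N*q (u(q, N) = (N*q - 54*N) + 0 = (-54*N + N*q) + 0 = -54*N + N*q)
A(r, E) = -4 - 3*E
b(O) = 0
b(3)*A(u(-3, 0), -6) - 152 = 0*(-4 - 3*(-6)) - 152 = 0*(-4 + 18) - 152 = 0*14 - 152 = 0 - 152 = -152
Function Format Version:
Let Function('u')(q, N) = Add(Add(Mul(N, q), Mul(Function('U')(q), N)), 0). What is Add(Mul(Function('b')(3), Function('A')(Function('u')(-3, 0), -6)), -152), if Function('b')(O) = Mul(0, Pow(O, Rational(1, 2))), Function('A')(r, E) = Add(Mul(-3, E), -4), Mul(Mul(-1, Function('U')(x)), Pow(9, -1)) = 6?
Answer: -152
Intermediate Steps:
Function('U')(x) = -54 (Function('U')(x) = Mul(-9, 6) = -54)
Function('u')(q, N) = Add(Mul(-54, N), Mul(N, q)) (Function('u')(q, N) = Add(Add(Mul(N, q), Mul(-54, N)), 0) = Add(Add(Mul(-54, N), Mul(N, q)), 0) = Add(Mul(-54, N), Mul(N, q)))
Function('A')(r, E) = Add(-4, Mul(-3, E))
Function('b')(O) = 0
Add(Mul(Function('b')(3), Function('A')(Function('u')(-3, 0), -6)), -152) = Add(Mul(0, Add(-4, Mul(-3, -6))), -152) = Add(Mul(0, Add(-4, 18)), -152) = Add(Mul(0, 14), -152) = Add(0, -152) = -152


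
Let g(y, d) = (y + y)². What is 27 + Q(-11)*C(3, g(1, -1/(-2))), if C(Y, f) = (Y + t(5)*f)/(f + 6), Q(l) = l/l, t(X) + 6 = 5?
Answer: 269/10 ≈ 26.900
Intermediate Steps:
t(X) = -1 (t(X) = -6 + 5 = -1)
g(y, d) = 4*y² (g(y, d) = (2*y)² = 4*y²)
Q(l) = 1
C(Y, f) = (Y - f)/(6 + f) (C(Y, f) = (Y - f)/(f + 6) = (Y - f)/(6 + f))
27 + Q(-11)*C(3, g(1, -1/(-2))) = 27 + 1*((3 - 4*1²)/(6 + 4*1²)) = 27 + 1*((3 - 4)/(6 + 4*1)) = 27 + 1*((3 - 1*4)/(6 + 4)) = 27 + 1*((3 - 4)/10) = 27 + 1*((⅒)*(-1)) = 27 + 1*(-⅒) = 27 - ⅒ = 269/10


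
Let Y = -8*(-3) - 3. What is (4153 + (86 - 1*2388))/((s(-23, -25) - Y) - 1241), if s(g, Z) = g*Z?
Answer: -617/229 ≈ -2.6943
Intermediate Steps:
s(g, Z) = Z*g
Y = 21 (Y = 24 - 3 = 21)
(4153 + (86 - 1*2388))/((s(-23, -25) - Y) - 1241) = (4153 + (86 - 1*2388))/((-25*(-23) - 1*21) - 1241) = (4153 + (86 - 2388))/((575 - 21) - 1241) = (4153 - 2302)/(554 - 1241) = 1851/(-687) = 1851*(-1/687) = -617/229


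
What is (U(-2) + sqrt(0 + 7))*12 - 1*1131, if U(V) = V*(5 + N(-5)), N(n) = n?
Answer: -1131 + 12*sqrt(7) ≈ -1099.3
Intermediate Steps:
U(V) = 0 (U(V) = V*(5 - 5) = V*0 = 0)
(U(-2) + sqrt(0 + 7))*12 - 1*1131 = (0 + sqrt(0 + 7))*12 - 1*1131 = (0 + sqrt(7))*12 - 1131 = sqrt(7)*12 - 1131 = 12*sqrt(7) - 1131 = -1131 + 12*sqrt(7)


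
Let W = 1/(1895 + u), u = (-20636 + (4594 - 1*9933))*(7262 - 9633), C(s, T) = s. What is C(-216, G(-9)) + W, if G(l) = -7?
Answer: -13303141919/61588620 ≈ -216.00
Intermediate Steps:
u = 61586725 (u = (-20636 + (4594 - 9933))*(-2371) = (-20636 - 5339)*(-2371) = -25975*(-2371) = 61586725)
W = 1/61588620 (W = 1/(1895 + 61586725) = 1/61588620 ≈ 1.6237e-8)
C(-216, G(-9)) + W = -216 + 1/61588620 = -13303141919/61588620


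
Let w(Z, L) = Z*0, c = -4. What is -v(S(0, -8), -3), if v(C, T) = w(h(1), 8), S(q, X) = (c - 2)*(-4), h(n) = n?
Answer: 0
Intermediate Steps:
S(q, X) = 24 (S(q, X) = (-4 - 2)*(-4) = -6*(-4) = 24)
w(Z, L) = 0
v(C, T) = 0
-v(S(0, -8), -3) = -1*0 = 0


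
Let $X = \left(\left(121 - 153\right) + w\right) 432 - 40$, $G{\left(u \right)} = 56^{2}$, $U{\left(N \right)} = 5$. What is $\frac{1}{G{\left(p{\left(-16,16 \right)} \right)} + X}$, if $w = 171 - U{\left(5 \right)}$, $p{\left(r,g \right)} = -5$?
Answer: $\frac{1}{60984} \approx 1.6398 \cdot 10^{-5}$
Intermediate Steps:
$w = 166$ ($w = 171 - 5 = 166$)
$G{\left(u \right)} = 3136$
$X = 57848$ ($X = \left(\left(121 - 153\right) + 166\right) 432 - 40 = \left(-32 + 166\right) 432 - 40 = 134 \cdot 432 - 40 = 57888 - 40 = 57848$)
$\frac{1}{G{\left(p{\left(-16,16 \right)} \right)} + X} = \frac{1}{3136 + 57848} = \frac{1}{60984}$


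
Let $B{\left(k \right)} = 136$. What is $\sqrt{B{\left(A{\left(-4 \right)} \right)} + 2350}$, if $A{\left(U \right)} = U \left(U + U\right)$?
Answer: $\sqrt{2486} \approx 49.86$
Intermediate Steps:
$A{\left(U \right)} = 2 U^{2}$ ($A{\left(U \right)} = U 2 U = 2 U^{2}$)
$\sqrt{B{\left(A{\left(-4 \right)} \right)} + 2350} = \sqrt{136 + 2350} = \sqrt{2486}$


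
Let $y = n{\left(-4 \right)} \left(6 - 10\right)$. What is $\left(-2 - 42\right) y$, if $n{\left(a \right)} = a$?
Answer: $-704$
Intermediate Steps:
$y = 16$ ($y = - 4 \left(6 - 10\right) = \left(-4\right) \left(-4\right) = 16$)
$\left(-2 - 42\right) y = \left(-2 - 42\right) 16 = \left(-44\right) 16 = -704$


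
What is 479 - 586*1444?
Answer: -845705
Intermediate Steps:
479 - 586*1444 = 479 - 846184 = -845705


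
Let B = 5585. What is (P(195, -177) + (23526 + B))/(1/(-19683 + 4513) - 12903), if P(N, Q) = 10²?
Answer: -443130870/195738511 ≈ -2.2639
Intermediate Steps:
P(N, Q) = 100
(P(195, -177) + (23526 + B))/(1/(-19683 + 4513) - 12903) = (100 + (23526 + 5585))/(1/(-19683 + 4513) - 12903) = (100 + 29111)/(1/(-15170) - 12903) = 29211/(-1/15170 - 12903) = 29211/(-195738511/15170) = 29211*(-15170/195738511) = -443130870/195738511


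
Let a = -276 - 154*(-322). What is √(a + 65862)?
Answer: √115174 ≈ 339.37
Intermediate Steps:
a = 49312 (a = -276 + 49588 = 49312)
√(a + 65862) = √(49312 + 65862) = √115174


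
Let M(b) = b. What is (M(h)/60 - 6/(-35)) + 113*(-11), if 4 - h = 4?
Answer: -43499/35 ≈ -1242.8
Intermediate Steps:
h = 0 (h = 4 - 1*4 = 4 - 4 = 0)
(M(h)/60 - 6/(-35)) + 113*(-11) = (0/60 - 6/(-35)) + 113*(-11) = (0*(1/60) - 6*(-1/35)) - 1243 = (0 + 6/35) - 1243 = 6/35 - 1243 = -43499/35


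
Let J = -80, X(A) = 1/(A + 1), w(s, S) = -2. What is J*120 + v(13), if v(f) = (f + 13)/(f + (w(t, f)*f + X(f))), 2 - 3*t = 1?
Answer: -1737964/181 ≈ -9602.0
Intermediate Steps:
t = ⅓ (t = ⅔ - ⅓*1 = ⅔ - ⅓ = ⅓ ≈ 0.33333)
X(A) = 1/(1 + A)
v(f) = (13 + f)/(1/(1 + f) - f) (v(f) = (f + 13)/(f + (-2*f + 1/(1 + f))) = (13 + f)/(f + (1/(1 + f) - 2*f)) = (13 + f)/(1/(1 + f) - f))
J*120 + v(13) = -80*120 + (1 + 13)*(13 + 13)/(1 - 1*13*(1 + 13)) = -9600 + 14*26/(1 - 1*13*14) = -9600 + 14*26/(1 - 182) = -9600 + 14*26/(-181) = -9600 - 1/181*14*26 = -9600 - 364/181 = -1737964/181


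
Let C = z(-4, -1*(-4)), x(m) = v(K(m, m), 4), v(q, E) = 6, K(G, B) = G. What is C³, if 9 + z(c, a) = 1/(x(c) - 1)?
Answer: -85184/125 ≈ -681.47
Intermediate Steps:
x(m) = 6
z(c, a) = -44/5 (z(c, a) = -9 + 1/(6 - 1) = -9 + 1/5 = -9 + ⅕ = -44/5)
C = -44/5 ≈ -8.8000
C³ = (-44/5)³ = -85184/125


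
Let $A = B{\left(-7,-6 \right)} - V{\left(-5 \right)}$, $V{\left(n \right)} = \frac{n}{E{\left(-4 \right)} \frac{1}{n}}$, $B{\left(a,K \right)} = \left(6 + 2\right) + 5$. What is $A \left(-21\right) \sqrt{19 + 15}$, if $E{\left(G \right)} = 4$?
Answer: $- \frac{567 \sqrt{34}}{4} \approx -826.54$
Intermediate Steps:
$B{\left(a,K \right)} = 13$ ($B{\left(a,K \right)} = 8 + 5 = 13$)
$V{\left(n \right)} = \frac{n^{2}}{4}$ ($V{\left(n \right)} = \frac{n}{4 \frac{1}{n}} = n \frac{n}{4} = \frac{n^{2}}{4}$)
$A = \frac{27}{4}$ ($A = 13 - \frac{\left(-5\right)^{2}}{4} = 13 - \frac{1}{4} \cdot 25 = 13 - \frac{25}{4} = \frac{27}{4} \approx 6.75$)
$A \left(-21\right) \sqrt{19 + 15} = \frac{27}{4} \left(-21\right) \sqrt{19 + 15} = - \frac{567 \sqrt{34}}{4}$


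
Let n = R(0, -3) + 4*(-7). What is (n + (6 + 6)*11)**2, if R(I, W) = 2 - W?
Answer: 11881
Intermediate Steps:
n = -23 (n = (2 - 1*(-3)) + 4*(-7) = (2 + 3) - 28 = 5 - 28 = -23)
(n + (6 + 6)*11)**2 = (-23 + (6 + 6)*11)**2 = (-23 + 12*11)**2 = (-23 + 132)**2 = 109**2 = 11881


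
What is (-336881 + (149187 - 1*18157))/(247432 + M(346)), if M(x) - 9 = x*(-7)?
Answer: -68617/81673 ≈ -0.84014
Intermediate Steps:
M(x) = 9 - 7*x (M(x) = 9 + x*(-7) = 9 - 7*x)
(-336881 + (149187 - 1*18157))/(247432 + M(346)) = (-336881 + (149187 - 1*18157))/(247432 + (9 - 7*346)) = (-336881 + (149187 - 18157))/(247432 + (9 - 2422)) = (-336881 + 131030)/(247432 - 2413) = -205851/245019 = -205851*1/245019 = -68617/81673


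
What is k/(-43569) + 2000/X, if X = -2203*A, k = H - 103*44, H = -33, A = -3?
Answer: 39102695/95982507 ≈ 0.40739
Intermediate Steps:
k = -4565 (k = -33 - 103*44 = -33 - 4532 = -4565)
X = 6609 (X = -2203*(-3) = 6609)
k/(-43569) + 2000/X = -4565/(-43569) + 2000/6609 = -4565*(-1/43569) + 2000*(1/6609) = 4565/43569 + 2000/6609 = 39102695/95982507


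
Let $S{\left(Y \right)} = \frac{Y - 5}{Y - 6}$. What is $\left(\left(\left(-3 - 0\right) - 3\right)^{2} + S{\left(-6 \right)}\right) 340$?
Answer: $\frac{37655}{3} \approx 12552.0$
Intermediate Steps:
$S{\left(Y \right)} = \frac{-5 + Y}{-6 + Y}$
$\left(\left(\left(-3 - 0\right) - 3\right)^{2} + S{\left(-6 \right)}\right) 340 = \left(\left(\left(-3 - 0\right) - 3\right)^{2} + \frac{-5 - 6}{-6 - 6}\right) 340 = \left(\left(\left(-3 + 0\right) - 3\right)^{2} + \frac{1}{-12} \left(-11\right)\right) 340 = \left(\left(-3 - 3\right)^{2} - - \frac{11}{12}\right) 340 = \left(\left(-6\right)^{2} + \frac{11}{12}\right) 340 = \left(36 + \frac{11}{12}\right) 340 = \frac{443}{12} \cdot 340 = \frac{37655}{3}$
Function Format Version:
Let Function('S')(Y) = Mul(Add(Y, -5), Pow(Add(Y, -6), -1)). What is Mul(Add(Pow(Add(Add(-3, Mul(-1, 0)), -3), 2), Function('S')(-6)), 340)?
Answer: Rational(37655, 3) ≈ 12552.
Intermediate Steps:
Function('S')(Y) = Mul(Pow(Add(-6, Y), -1), Add(-5, Y)) (Function('S')(Y) = Mul(Add(-5, Y), Pow(Add(-6, Y), -1)) = Mul(Pow(Add(-6, Y), -1), Add(-5, Y)))
Mul(Add(Pow(Add(Add(-3, Mul(-1, 0)), -3), 2), Function('S')(-6)), 340) = Mul(Add(Pow(Add(Add(-3, Mul(-1, 0)), -3), 2), Mul(Pow(Add(-6, -6), -1), Add(-5, -6))), 340) = Mul(Add(Pow(Add(Add(-3, 0), -3), 2), Mul(Pow(-12, -1), -11)), 340) = Mul(Add(Pow(Add(-3, -3), 2), Mul(Rational(-1, 12), -11)), 340) = Mul(Add(Pow(-6, 2), Rational(11, 12)), 340) = Mul(Add(36, Rational(11, 12)), 340) = Mul(Rational(443, 12), 340) = Rational(37655, 3)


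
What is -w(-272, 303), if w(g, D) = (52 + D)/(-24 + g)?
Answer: 355/296 ≈ 1.1993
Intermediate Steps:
w(g, D) = (52 + D)/(-24 + g)
-w(-272, 303) = -(52 + 303)/(-24 - 272) = -355/(-296) = -(-1)*355/296 = -1*(-355/296) = 355/296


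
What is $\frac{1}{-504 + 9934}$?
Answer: $\frac{1}{9430} \approx 0.00010604$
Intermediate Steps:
$\frac{1}{-504 + 9934} = \frac{1}{9430}$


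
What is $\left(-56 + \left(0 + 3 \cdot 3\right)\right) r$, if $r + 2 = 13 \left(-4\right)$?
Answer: $2538$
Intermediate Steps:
$r = -54$ ($r = -2 + 13 \left(-4\right) = -2 - 52 = -54$)
$\left(-56 + \left(0 + 3 \cdot 3\right)\right) r = \left(-56 + \left(0 + 3 \cdot 3\right)\right) \left(-54\right) = \left(-56 + \left(0 + 9\right)\right) \left(-54\right) = \left(-56 + 9\right) \left(-54\right) = \left(-47\right) \left(-54\right) = 2538$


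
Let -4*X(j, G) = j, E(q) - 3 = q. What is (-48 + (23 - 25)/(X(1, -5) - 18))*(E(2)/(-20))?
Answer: 874/73 ≈ 11.973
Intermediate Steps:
E(q) = 3 + q
X(j, G) = -j/4
(-48 + (23 - 25)/(X(1, -5) - 18))*(E(2)/(-20)) = (-48 + (23 - 25)/(-¼*1 - 18))*((3 + 2)/(-20)) = (-48 - 2/(-¼ - 18))*(5*(-1/20)) = (-48 - 2/(-73/4))*(-¼) = (-48 - 2*(-4/73))*(-¼) = (-48 + 8/73)*(-¼) = -3496/73*(-¼) = 874/73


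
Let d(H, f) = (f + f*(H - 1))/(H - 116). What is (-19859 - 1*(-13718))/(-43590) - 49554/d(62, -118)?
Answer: -9716520907/26575370 ≈ -365.62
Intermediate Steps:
d(H, f) = (f + f*(-1 + H))/(-116 + H)
(-19859 - 1*(-13718))/(-43590) - 49554/d(62, -118) = (-19859 - 1*(-13718))/(-43590) - 49554/(62*(-118)/(-116 + 62)) = (-19859 + 13718)*(-1/43590) - 49554/(62*(-118)/(-54)) = -6141*(-1/43590) - 49554/(62*(-118)*(-1/54)) = 2047/14530 - 49554/3658/27 = 2047/14530 - 49554*27/3658 = 2047/14530 - 668979/1829 = -9716520907/26575370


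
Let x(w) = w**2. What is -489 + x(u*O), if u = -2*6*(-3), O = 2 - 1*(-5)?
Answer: 63015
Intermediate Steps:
O = 7 (O = 2 + 5 = 7)
u = 36 (u = -12*(-3) = 36)
-489 + x(u*O) = -489 + (36*7)**2 = -489 + 252**2 = -489 + 63504 = 63015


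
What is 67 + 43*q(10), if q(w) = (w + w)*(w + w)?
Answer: 17267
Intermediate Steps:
q(w) = 4*w² (q(w) = (2*w)*(2*w) = 4*w²)
67 + 43*q(10) = 67 + 43*(4*10²) = 67 + 43*(4*100) = 67 + 43*400 = 67 + 17200 = 17267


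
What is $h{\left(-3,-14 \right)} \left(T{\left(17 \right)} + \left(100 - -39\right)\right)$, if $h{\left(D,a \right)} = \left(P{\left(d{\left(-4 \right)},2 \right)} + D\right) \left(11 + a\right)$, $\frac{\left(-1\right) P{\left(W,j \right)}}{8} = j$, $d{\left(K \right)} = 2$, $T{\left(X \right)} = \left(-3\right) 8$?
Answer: $6555$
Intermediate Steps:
$T{\left(X \right)} = -24$
$P{\left(W,j \right)} = - 8 j$
$h{\left(D,a \right)} = \left(-16 + D\right) \left(11 + a\right)$ ($h{\left(D,a \right)} = \left(\left(-8\right) 2 + D\right) \left(11 + a\right) = \left(-16 + D\right) \left(11 + a\right)$)
$h{\left(-3,-14 \right)} \left(T{\left(17 \right)} + \left(100 - -39\right)\right) = \left(-176 - -224 + 11 \left(-3\right) - -42\right) \left(-24 + \left(100 - -39\right)\right) = \left(-176 + 224 - 33 + 42\right) \left(-24 + \left(100 + 39\right)\right) = 57 \left(-24 + 139\right) = 57 \cdot 115 = 6555$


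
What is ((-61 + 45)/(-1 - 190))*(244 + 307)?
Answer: 8816/191 ≈ 46.157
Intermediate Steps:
((-61 + 45)/(-1 - 190))*(244 + 307) = -16/(-191)*551 = -16*(-1/191)*551 = (16/191)*551 = 8816/191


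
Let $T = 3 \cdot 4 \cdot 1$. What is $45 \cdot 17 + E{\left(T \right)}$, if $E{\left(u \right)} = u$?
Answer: $777$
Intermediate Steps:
$T = 12$ ($T = 12 \cdot 1 = 12$)
$45 \cdot 17 + E{\left(T \right)} = 45 \cdot 17 + 12 = 765 + 12 = 777$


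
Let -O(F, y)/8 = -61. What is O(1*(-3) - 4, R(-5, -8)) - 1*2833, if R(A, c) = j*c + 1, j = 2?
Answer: -2345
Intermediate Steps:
R(A, c) = 1 + 2*c (R(A, c) = 2*c + 1 = 1 + 2*c)
O(F, y) = 488 (O(F, y) = -8*(-61) = 488)
O(1*(-3) - 4, R(-5, -8)) - 1*2833 = 488 - 1*2833 = 488 - 2833 = -2345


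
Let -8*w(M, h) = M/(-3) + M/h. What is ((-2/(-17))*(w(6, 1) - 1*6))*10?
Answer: -130/17 ≈ -7.6471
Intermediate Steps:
w(M, h) = M/24 - M/(8*h) (w(M, h) = -(M/(-3) + M/h)/8 = -(M*(-1/3) + M/h)/8 = -(-M/3 + M/h)/8 = M/24 - M/(8*h))
((-2/(-17))*(w(6, 1) - 1*6))*10 = ((-2/(-17))*((1/24)*6*(-3 + 1)/1 - 1*6))*10 = ((-2*(-1/17))*((1/24)*6*1*(-2) - 6))*10 = (2*(-1/2 - 6)/17)*10 = ((2/17)*(-13/2))*10 = -13/17*10 = -130/17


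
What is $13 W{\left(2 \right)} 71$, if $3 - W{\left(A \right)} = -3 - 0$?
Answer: $5538$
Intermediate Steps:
$W{\left(A \right)} = 6$ ($W{\left(A \right)} = 3 - \left(-3 - 0\right) = 3 - \left(-3 + 0\right) = 3 - -3 = 3 + 3 = 6$)
$13 W{\left(2 \right)} 71 = 13 \cdot 6 \cdot 71 = 78 \cdot 71 = 5538$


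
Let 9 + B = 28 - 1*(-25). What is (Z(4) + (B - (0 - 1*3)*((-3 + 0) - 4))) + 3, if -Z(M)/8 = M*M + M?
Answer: -134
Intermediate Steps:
Z(M) = -8*M - 8*M² (Z(M) = -8*(M*M + M) = -8*(M² + M) = -8*(M + M²) = -8*M - 8*M²)
B = 44 (B = -9 + (28 - 1*(-25)) = -9 + (28 + 25) = -9 + 53 = 44)
(Z(4) + (B - (0 - 1*3)*((-3 + 0) - 4))) + 3 = (-8*4*(1 + 4) + (44 - (0 - 1*3)*((-3 + 0) - 4))) + 3 = (-8*4*5 + (44 - (0 - 3)*(-3 - 4))) + 3 = (-160 + (44 - (-3)*(-7))) + 3 = (-160 + (44 - 1*21)) + 3 = (-160 + (44 - 21)) + 3 = (-160 + 23) + 3 = -137 + 3 = -134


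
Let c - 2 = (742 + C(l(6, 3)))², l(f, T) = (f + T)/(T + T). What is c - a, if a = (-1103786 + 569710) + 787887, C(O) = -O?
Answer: 1178125/4 ≈ 2.9453e+5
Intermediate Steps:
l(f, T) = (T + f)/(2*T) (l(f, T) = (T + f)/((2*T)) = (T + f)*(1/(2*T)) = (T + f)/(2*T))
a = 253811 (a = -534076 + 787887 = 253811)
c = 2193369/4 (c = 2 + (742 - (3 + 6)/(2*3))² = 2 + (742 - 9/(2*3))² = 2 + (742 - 1*3/2)² = 2 + (742 - 3/2)² = 2 + (1481/2)² = 2 + 2193361/4 = 2193369/4 ≈ 5.4834e+5)
c - a = 2193369/4 - 1*253811 = 2193369/4 - 253811 = 1178125/4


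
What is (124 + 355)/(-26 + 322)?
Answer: 479/296 ≈ 1.6182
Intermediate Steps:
(124 + 355)/(-26 + 322) = 479/296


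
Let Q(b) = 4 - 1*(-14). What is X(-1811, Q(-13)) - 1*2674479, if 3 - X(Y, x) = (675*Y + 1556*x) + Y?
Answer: -1478248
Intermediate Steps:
Q(b) = 18 (Q(b) = 4 + 14 = 18)
X(Y, x) = 3 - 1556*x - 676*Y (X(Y, x) = 3 - ((675*Y + 1556*x) + Y) = 3 - (676*Y + 1556*x) = 3 + (-1556*x - 676*Y) = 3 - 1556*x - 676*Y)
X(-1811, Q(-13)) - 1*2674479 = (3 - 1556*18 - 676*(-1811)) - 1*2674479 = (3 - 28008 + 1224236) - 2674479 = 1196231 - 2674479 = -1478248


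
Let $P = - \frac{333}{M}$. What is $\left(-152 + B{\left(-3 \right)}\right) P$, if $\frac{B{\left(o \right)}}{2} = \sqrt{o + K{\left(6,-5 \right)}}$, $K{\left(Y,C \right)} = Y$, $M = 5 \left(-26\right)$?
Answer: $- \frac{25308}{65} + \frac{333 \sqrt{3}}{65} \approx -380.48$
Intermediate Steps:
$M = -130$
$B{\left(o \right)} = 2 \sqrt{6 + o}$ ($B{\left(o \right)} = 2 \sqrt{o + 6} = 2 \sqrt{6 + o}$)
$P = \frac{333}{130}$ ($P = - \frac{333}{-130} = \left(-333\right) \left(- \frac{1}{130}\right) = \frac{333}{130} \approx 2.5615$)
$\left(-152 + B{\left(-3 \right)}\right) P = \left(-152 + 2 \sqrt{6 - 3}\right) \frac{333}{130} = \left(-152 + 2 \sqrt{3}\right) \frac{333}{130} = - \frac{25308}{65} + \frac{333 \sqrt{3}}{65}$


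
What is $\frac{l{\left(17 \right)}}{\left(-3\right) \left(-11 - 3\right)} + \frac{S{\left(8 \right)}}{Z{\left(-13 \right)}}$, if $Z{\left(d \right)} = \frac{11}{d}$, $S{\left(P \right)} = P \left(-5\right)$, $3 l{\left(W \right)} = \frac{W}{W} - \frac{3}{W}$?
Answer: $\frac{79571}{1683} \approx 47.279$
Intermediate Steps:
$l{\left(W \right)} = \frac{1}{3} - \frac{1}{W}$ ($l{\left(W \right)} = \frac{\frac{W}{W} - \frac{3}{W}}{3} = \frac{1 - \frac{3}{W}}{3} = \frac{1}{3} - \frac{1}{W}$)
$S{\left(P \right)} = - 5 P$
$\frac{l{\left(17 \right)}}{\left(-3\right) \left(-11 - 3\right)} + \frac{S{\left(8 \right)}}{Z{\left(-13 \right)}} = \frac{\frac{1}{3} \cdot \frac{1}{17} \left(-3 + 17\right)}{\left(-3\right) \left(-11 - 3\right)} + \frac{\left(-5\right) 8}{11 \frac{1}{-13}} = \frac{\frac{1}{3} \cdot \frac{1}{17} \cdot 14}{\left(-3\right) \left(-14\right)} - \frac{40}{11 \left(- \frac{1}{13}\right)} = \frac{14}{51 \cdot 42} - \frac{40}{- \frac{11}{13}} = \frac{14}{51} \cdot \frac{1}{42} - - \frac{520}{11} = \frac{1}{153} + \frac{520}{11} = \frac{79571}{1683}$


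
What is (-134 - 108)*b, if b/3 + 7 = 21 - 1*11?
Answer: -2178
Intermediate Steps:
b = 9 (b = -21 + 3*(21 - 1*11) = -21 + 3*(21 - 11) = -21 + 3*10 = -21 + 30 = 9)
(-134 - 108)*b = (-134 - 108)*9 = -242*9 = -2178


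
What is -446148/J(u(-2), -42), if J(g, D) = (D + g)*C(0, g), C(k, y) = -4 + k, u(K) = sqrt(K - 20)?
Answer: -2342277/893 - 111537*I*sqrt(22)/1786 ≈ -2622.9 - 292.92*I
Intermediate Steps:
u(K) = sqrt(-20 + K)
J(g, D) = -4*D - 4*g (J(g, D) = (D + g)*(-4 + 0) = (D + g)*(-4) = -4*D - 4*g)
-446148/J(u(-2), -42) = -446148/(-4*(-42) - 4*sqrt(-20 - 2)) = -446148/(168 - 4*I*sqrt(22))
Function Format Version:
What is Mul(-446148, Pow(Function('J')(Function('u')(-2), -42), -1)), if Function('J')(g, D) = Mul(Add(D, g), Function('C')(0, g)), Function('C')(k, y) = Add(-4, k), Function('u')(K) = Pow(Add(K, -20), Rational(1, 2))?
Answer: Add(Rational(-2342277, 893), Mul(Rational(-111537, 1786), I, Pow(22, Rational(1, 2)))) ≈ Add(-2622.9, Mul(-292.92, I))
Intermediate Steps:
Function('u')(K) = Pow(Add(-20, K), Rational(1, 2))
Function('J')(g, D) = Add(Mul(-4, D), Mul(-4, g)) (Function('J')(g, D) = Mul(Add(D, g), Add(-4, 0)) = Mul(Add(D, g), -4) = Add(Mul(-4, D), Mul(-4, g)))
Mul(-446148, Pow(Function('J')(Function('u')(-2), -42), -1)) = Mul(-446148, Pow(Add(Mul(-4, -42), Mul(-4, Pow(Add(-20, -2), Rational(1, 2)))), -1)) = Mul(-446148, Pow(Add(168, Mul(-4, Pow(-22, Rational(1, 2)))), -1)) = Mul(-446148, Pow(Add(168, Mul(-4, Mul(I, Pow(22, Rational(1, 2))))), -1)) = Mul(-446148, Pow(Add(168, Mul(-4, I, Pow(22, Rational(1, 2)))), -1))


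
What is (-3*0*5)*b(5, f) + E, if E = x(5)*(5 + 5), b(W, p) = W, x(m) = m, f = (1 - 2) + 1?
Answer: 50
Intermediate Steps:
f = 0 (f = -1 + 1 = 0)
E = 50 (E = 5*(5 + 5) = 5*10 = 50)
(-3*0*5)*b(5, f) + E = (-3*0*5)*5 + 50 = (0*5)*5 + 50 = 0*5 + 50 = 0 + 50 = 50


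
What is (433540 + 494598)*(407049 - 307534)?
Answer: 92363653070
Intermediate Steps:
(433540 + 494598)*(407049 - 307534) = 928138*99515 = 92363653070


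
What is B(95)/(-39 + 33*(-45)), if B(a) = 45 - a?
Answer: 25/762 ≈ 0.032808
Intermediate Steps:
B(95)/(-39 + 33*(-45)) = (45 - 1*95)/(-39 + 33*(-45)) = (45 - 95)/(-39 - 1485) = -50/(-1524) = -50*(-1/1524) = 25/762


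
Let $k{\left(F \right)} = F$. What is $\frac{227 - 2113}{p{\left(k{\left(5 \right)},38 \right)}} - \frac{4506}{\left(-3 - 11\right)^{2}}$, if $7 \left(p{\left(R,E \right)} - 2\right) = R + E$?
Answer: $- \frac{1422217}{5586} \approx -254.6$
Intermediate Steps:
$p{\left(R,E \right)} = 2 + \frac{E}{7} + \frac{R}{7}$ ($p{\left(R,E \right)} = 2 + \frac{R + E}{7} = 2 + \frac{E + R}{7} = 2 + \left(\frac{E}{7} + \frac{R}{7}\right) = 2 + \frac{E}{7} + \frac{R}{7}$)
$\frac{227 - 2113}{p{\left(k{\left(5 \right)},38 \right)}} - \frac{4506}{\left(-3 - 11\right)^{2}} = \frac{227 - 2113}{2 + \frac{1}{7} \cdot 38 + \frac{1}{7} \cdot 5} - \frac{4506}{\left(-3 - 11\right)^{2}} = - \frac{1886}{2 + \frac{38}{7} + \frac{5}{7}} - \frac{4506}{\left(-14\right)^{2}} = - \frac{1886}{\frac{57}{7}} - \frac{4506}{196} = \left(-1886\right) \frac{7}{57} - \frac{2253}{98} = - \frac{13202}{57} - \frac{2253}{98} = - \frac{1422217}{5586}$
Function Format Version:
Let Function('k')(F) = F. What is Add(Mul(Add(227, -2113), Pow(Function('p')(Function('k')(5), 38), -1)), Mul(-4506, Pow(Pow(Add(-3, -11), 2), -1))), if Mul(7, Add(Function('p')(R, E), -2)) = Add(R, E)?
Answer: Rational(-1422217, 5586) ≈ -254.60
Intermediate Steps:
Function('p')(R, E) = Add(2, Mul(Rational(1, 7), E), Mul(Rational(1, 7), R)) (Function('p')(R, E) = Add(2, Mul(Rational(1, 7), Add(R, E))) = Add(2, Mul(Rational(1, 7), Add(E, R))) = Add(2, Add(Mul(Rational(1, 7), E), Mul(Rational(1, 7), R))) = Add(2, Mul(Rational(1, 7), E), Mul(Rational(1, 7), R)))
Add(Mul(Add(227, -2113), Pow(Function('p')(Function('k')(5), 38), -1)), Mul(-4506, Pow(Pow(Add(-3, -11), 2), -1))) = Add(Mul(Add(227, -2113), Pow(Add(2, Mul(Rational(1, 7), 38), Mul(Rational(1, 7), 5)), -1)), Mul(-4506, Pow(Pow(Add(-3, -11), 2), -1))) = Add(Mul(-1886, Pow(Add(2, Rational(38, 7), Rational(5, 7)), -1)), Mul(-4506, Pow(Pow(-14, 2), -1))) = Add(Mul(-1886, Pow(Rational(57, 7), -1)), Mul(-4506, Pow(196, -1))) = Add(Mul(-1886, Rational(7, 57)), Mul(-4506, Rational(1, 196))) = Add(Rational(-13202, 57), Rational(-2253, 98)) = Rational(-1422217, 5586)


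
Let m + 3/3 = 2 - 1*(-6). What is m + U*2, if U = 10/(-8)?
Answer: 9/2 ≈ 4.5000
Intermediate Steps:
m = 7 (m = -1 + (2 - 1*(-6)) = -1 + (2 + 6) = -1 + 8 = 7)
U = -5/4 (U = 10*(-⅛) = -5/4 ≈ -1.2500)
m + U*2 = 7 - 5/4*2 = 7 - 5/2 = 9/2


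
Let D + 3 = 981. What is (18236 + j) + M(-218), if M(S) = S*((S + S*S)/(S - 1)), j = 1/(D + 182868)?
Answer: 876724314617/13420758 ≈ 65326.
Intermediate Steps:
D = 978 (D = -3 + 981 = 978)
j = 1/183846 (j = 1/(978 + 182868) = 1/183846 ≈ 5.4393e-6)
M(S) = S*(S + S²)/(-1 + S) (M(S) = S*((S + S²)/(-1 + S)) = S*(S + S²)/(-1 + S))
(18236 + j) + M(-218) = (18236 + 1/183846) + (-218)²*(1 - 218)/(-1 - 218) = 3352615657/183846 + 47524*(-217)/(-219) = 3352615657/183846 + 47524*(-1/219)*(-217) = 3352615657/183846 + 10312708/219 = 876724314617/13420758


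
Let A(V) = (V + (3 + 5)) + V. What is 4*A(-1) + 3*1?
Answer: 27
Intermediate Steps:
A(V) = 8 + 2*V (A(V) = (V + 8) + V = (8 + V) + V = 8 + 2*V)
4*A(-1) + 3*1 = 4*(8 + 2*(-1)) + 3*1 = 4*(8 - 2) + 3 = 4*6 + 3 = 24 + 3 = 27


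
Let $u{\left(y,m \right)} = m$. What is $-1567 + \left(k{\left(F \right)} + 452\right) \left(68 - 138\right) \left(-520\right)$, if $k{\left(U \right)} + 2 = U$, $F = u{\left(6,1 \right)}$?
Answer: $16414833$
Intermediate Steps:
$F = 1$
$k{\left(U \right)} = -2 + U$
$-1567 + \left(k{\left(F \right)} + 452\right) \left(68 - 138\right) \left(-520\right) = -1567 + \left(\left(-2 + 1\right) + 452\right) \left(68 - 138\right) \left(-520\right) = -1567 + \left(-1 + 452\right) \left(-70\right) \left(-520\right) = -1567 + 451 \left(-70\right) \left(-520\right) = -1567 - -16416400 = -1567 + 16416400 = 16414833$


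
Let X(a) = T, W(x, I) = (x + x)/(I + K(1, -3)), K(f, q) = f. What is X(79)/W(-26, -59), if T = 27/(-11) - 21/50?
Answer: -45849/14300 ≈ -3.2062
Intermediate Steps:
T = -1581/550 (T = 27*(-1/11) - 21*1/50 = -27/11 - 21/50 = -1581/550 ≈ -2.8745)
W(x, I) = 2*x/(1 + I) (W(x, I) = (x + x)/(I + 1) = (2*x)/(1 + I) = 2*x/(1 + I))
X(a) = -1581/550
X(79)/W(-26, -59) = -1581/(550*(2*(-26)/(1 - 59))) = -1581/(550*(2*(-26)/(-58))) = -1581/(550*(2*(-26)*(-1/58))) = -1581/(550*26/29) = -1581/550*29/26 = -45849/14300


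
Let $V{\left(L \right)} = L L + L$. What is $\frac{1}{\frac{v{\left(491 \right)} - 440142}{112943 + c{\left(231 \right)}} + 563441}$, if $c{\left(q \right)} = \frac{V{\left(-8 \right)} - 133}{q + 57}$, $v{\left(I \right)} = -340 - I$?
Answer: $\frac{32527507}{18327204071363} \approx 1.7748 \cdot 10^{-6}$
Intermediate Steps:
$V{\left(L \right)} = L + L^{2}$ ($V{\left(L \right)} = L^{2} + L = L + L^{2}$)
$c{\left(q \right)} = - \frac{77}{57 + q}$ ($c{\left(q \right)} = \frac{- 8 \left(1 - 8\right) - 133}{q + 57} = \frac{\left(-8\right) \left(-7\right) - 133}{57 + q} = \frac{56 - 133}{57 + q} = - \frac{77}{57 + q}$)
$\frac{1}{\frac{v{\left(491 \right)} - 440142}{112943 + c{\left(231 \right)}} + 563441} = \frac{1}{\frac{\left(-340 - 491\right) - 440142}{112943 - \frac{77}{57 + 231}} + 563441} = \frac{1}{\frac{\left(-340 - 491\right) - 440142}{112943 - \frac{77}{288}} + 563441} = \frac{1}{\frac{-831 - 440142}{112943 - \frac{77}{288}} + 563441} = \frac{1}{- \frac{440973}{112943 - \frac{77}{288}} + 563441} = \frac{1}{- \frac{440973}{\frac{32527507}{288}} + 563441} = \frac{1}{\left(-440973\right) \frac{288}{32527507} + 563441} = \frac{1}{- \frac{127000224}{32527507} + 563441} = \frac{1}{\frac{18327204071363}{32527507}} = \frac{32527507}{18327204071363}$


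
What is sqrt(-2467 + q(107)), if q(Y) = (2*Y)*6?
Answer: 13*I*sqrt(7) ≈ 34.395*I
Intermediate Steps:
q(Y) = 12*Y
sqrt(-2467 + q(107)) = sqrt(-2467 + 12*107) = sqrt(-2467 + 1284) = sqrt(-1183) = 13*I*sqrt(7)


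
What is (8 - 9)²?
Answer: 1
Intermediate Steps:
(8 - 9)² = (-1)² = 1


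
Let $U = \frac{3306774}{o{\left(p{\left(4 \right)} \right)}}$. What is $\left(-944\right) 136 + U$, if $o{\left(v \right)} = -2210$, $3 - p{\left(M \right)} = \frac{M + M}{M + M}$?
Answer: $- \frac{143517707}{1105} \approx -1.2988 \cdot 10^{5}$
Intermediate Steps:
$p{\left(M \right)} = 2$ ($p{\left(M \right)} = 3 - \frac{M + M}{M + M} = 3 - \frac{2 M}{2 M} = 3 - 2 M \frac{1}{2 M} = 3 - 1 = 2$)
$U = - \frac{1653387}{1105}$ ($U = \frac{3306774}{-2210} = 3306774 \left(- \frac{1}{2210}\right) = - \frac{1653387}{1105} \approx -1496.3$)
$\left(-944\right) 136 + U = \left(-944\right) 136 - \frac{1653387}{1105} = -128384 - \frac{1653387}{1105} = - \frac{143517707}{1105}$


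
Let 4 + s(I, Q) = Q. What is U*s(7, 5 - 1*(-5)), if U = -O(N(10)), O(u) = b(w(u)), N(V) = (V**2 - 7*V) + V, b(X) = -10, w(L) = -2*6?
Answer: 60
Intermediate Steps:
w(L) = -12
s(I, Q) = -4 + Q
N(V) = V**2 - 6*V
O(u) = -10
U = 10 (U = -1*(-10) = 10)
U*s(7, 5 - 1*(-5)) = 10*(-4 + (5 - 1*(-5))) = 10*(-4 + (5 + 5)) = 10*(-4 + 10) = 10*6 = 60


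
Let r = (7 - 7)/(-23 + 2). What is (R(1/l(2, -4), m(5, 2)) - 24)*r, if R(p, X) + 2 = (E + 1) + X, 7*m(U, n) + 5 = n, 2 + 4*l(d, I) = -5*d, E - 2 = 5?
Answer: 0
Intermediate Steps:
E = 7 (E = 2 + 5 = 7)
l(d, I) = -1/2 - 5*d/4 (l(d, I) = -1/2 + (-5*d)/4 = -1/2 - 5*d/4)
m(U, n) = -5/7 + n/7
r = 0 (r = 0/(-21) = 0*(-1/21) = 0)
R(p, X) = 6 + X (R(p, X) = -2 + ((7 + 1) + X) = -2 + (8 + X) = 6 + X)
(R(1/l(2, -4), m(5, 2)) - 24)*r = ((6 + (-5/7 + (1/7)*2)) - 24)*0 = ((6 + (-5/7 + 2/7)) - 24)*0 = ((6 - 3/7) - 24)*0 = (39/7 - 24)*0 = -129/7*0 = 0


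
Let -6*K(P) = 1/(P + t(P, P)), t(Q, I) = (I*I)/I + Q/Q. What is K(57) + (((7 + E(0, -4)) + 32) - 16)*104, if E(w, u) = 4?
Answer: 1937519/690 ≈ 2808.0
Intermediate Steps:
t(Q, I) = 1 + I (t(Q, I) = I**2/I + 1 = I + 1 = 1 + I)
K(P) = -1/(6*(1 + 2*P)) (K(P) = -1/(6*(P + (1 + P))) = -1/(6*(1 + 2*P)))
K(57) + (((7 + E(0, -4)) + 32) - 16)*104 = -1/(6 + 12*57) + (((7 + 4) + 32) - 16)*104 = -1/(6 + 684) + ((11 + 32) - 16)*104 = -1/690 + (43 - 16)*104 = -1*1/690 + 27*104 = -1/690 + 2808 = 1937519/690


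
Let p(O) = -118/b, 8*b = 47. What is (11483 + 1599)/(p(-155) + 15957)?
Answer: 614854/749035 ≈ 0.82086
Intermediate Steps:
b = 47/8 (b = (1/8)*47 = 47/8 ≈ 5.8750)
p(O) = -944/47 (p(O) = -118/47/8 = -118*8/47 = -944/47)
(11483 + 1599)/(p(-155) + 15957) = (11483 + 1599)/(-944/47 + 15957) = 13082/(749035/47) = 13082*(47/749035) = 614854/749035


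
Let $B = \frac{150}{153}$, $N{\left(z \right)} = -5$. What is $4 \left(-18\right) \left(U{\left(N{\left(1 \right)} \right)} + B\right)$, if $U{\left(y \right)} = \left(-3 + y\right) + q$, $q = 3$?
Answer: $\frac{4920}{17} \approx 289.41$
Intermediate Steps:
$B = \frac{50}{51}$ ($B = 150 \cdot \frac{1}{153} = \frac{50}{51} \approx 0.98039$)
$U{\left(y \right)} = y$ ($U{\left(y \right)} = \left(-3 + y\right) + 3 = y$)
$4 \left(-18\right) \left(U{\left(N{\left(1 \right)} \right)} + B\right) = 4 \left(-18\right) \left(-5 + \frac{50}{51}\right) = \left(-72\right) \left(- \frac{205}{51}\right) = \frac{4920}{17}$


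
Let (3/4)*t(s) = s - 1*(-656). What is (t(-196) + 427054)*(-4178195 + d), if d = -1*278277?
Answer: -5717662488944/3 ≈ -1.9059e+12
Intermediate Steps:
t(s) = 2624/3 + 4*s/3 (t(s) = 4*(s - 1*(-656))/3 = 4*(s + 656)/3 = 4*(656 + s)/3 = 2624/3 + 4*s/3)
d = -278277
(t(-196) + 427054)*(-4178195 + d) = ((2624/3 + (4/3)*(-196)) + 427054)*(-4178195 - 278277) = ((2624/3 - 784/3) + 427054)*(-4456472) = (1840/3 + 427054)*(-4456472) = (1283002/3)*(-4456472) = -5717662488944/3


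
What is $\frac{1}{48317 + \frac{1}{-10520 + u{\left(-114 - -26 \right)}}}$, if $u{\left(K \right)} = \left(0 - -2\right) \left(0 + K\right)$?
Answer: $\frac{10696}{516798631} \approx 2.0697 \cdot 10^{-5}$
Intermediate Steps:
$u{\left(K \right)} = 2 K$ ($u{\left(K \right)} = \left(0 + 2\right) K = 2 K$)
$\frac{1}{48317 + \frac{1}{-10520 + u{\left(-114 - -26 \right)}}} = \frac{1}{48317 + \frac{1}{-10520 + 2 \left(-114 - -26\right)}} = \frac{1}{48317 + \frac{1}{-10520 + 2 \left(-114 + 26\right)}} = \frac{1}{48317 + \frac{1}{-10520 + 2 \left(-88\right)}} = \frac{1}{48317 + \frac{1}{-10520 - 176}} = \frac{1}{48317 + \frac{1}{-10696}} = \frac{1}{48317 - \frac{1}{10696}} = \frac{1}{\frac{516798631}{10696}} = \frac{10696}{516798631}$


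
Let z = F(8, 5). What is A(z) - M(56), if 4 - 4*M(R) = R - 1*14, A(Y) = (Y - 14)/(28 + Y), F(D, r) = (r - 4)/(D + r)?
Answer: 6573/730 ≈ 9.0041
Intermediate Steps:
F(D, r) = (-4 + r)/(D + r)
z = 1/13 (z = (-4 + 5)/(8 + 5) = 1/13 ≈ 0.076923)
A(Y) = (-14 + Y)/(28 + Y)
M(R) = 9/2 - R/4 (M(R) = 1 - (R - 1*14)/4 = 1 - (R - 14)/4 = 1 - (-14 + R)/4 = 1 + (7/2 - R/4) = 9/2 - R/4)
A(z) - M(56) = (-14 + 1/13)/(28 + 1/13) - (9/2 - ¼*56) = -181/13/(365/13) - (9/2 - 14) = (13/365)*(-181/13) - 1*(-19/2) = -181/365 + 19/2 = 6573/730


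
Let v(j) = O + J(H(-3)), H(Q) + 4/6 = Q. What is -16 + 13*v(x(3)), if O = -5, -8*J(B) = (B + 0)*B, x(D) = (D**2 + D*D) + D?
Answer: -7405/72 ≈ -102.85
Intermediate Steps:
H(Q) = -2/3 + Q
x(D) = D + 2*D**2 (x(D) = (D**2 + D**2) + D = 2*D**2 + D = D + 2*D**2)
J(B) = -B**2/8 (J(B) = -(B + 0)*B/8 = -B*B/8 = -B**2/8)
v(j) = -481/72 (v(j) = -5 - (-2/3 - 3)**2/8 = -5 - (-11/3)**2/8 = -5 - 1/8*121/9 = -5 - 121/72 = -481/72)
-16 + 13*v(x(3)) = -16 + 13*(-481/72) = -16 - 6253/72 = -7405/72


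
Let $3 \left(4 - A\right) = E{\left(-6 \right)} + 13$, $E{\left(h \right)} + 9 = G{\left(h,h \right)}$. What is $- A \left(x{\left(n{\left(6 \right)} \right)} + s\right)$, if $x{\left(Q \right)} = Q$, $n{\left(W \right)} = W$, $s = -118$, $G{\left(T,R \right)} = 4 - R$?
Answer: $- \frac{224}{3} \approx -74.667$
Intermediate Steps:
$E{\left(h \right)} = -5 - h$ ($E{\left(h \right)} = -9 - \left(-4 + h\right) = -5 - h$)
$A = - \frac{2}{3}$ ($A = 4 - \frac{\left(-5 - -6\right) + 13}{3} = 4 - \frac{\left(-5 + 6\right) + 13}{3} = 4 - \frac{1 + 13}{3} = 4 - \frac{14}{3} = - \frac{2}{3} \approx -0.66667$)
$- A \left(x{\left(n{\left(6 \right)} \right)} + s\right) = \left(-1\right) \left(- \frac{2}{3}\right) \left(6 - 118\right) = \frac{2}{3} \left(-112\right) = - \frac{224}{3}$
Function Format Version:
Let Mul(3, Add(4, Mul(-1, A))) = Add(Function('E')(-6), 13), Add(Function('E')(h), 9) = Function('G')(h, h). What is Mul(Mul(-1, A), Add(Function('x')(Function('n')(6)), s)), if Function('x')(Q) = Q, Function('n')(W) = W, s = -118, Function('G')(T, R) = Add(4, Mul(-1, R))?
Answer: Rational(-224, 3) ≈ -74.667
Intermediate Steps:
Function('E')(h) = Add(-5, Mul(-1, h)) (Function('E')(h) = Add(-9, Add(4, Mul(-1, h))) = Add(-5, Mul(-1, h)))
A = Rational(-2, 3) (A = Add(4, Mul(Rational(-1, 3), Add(Add(-5, Mul(-1, -6)), 13))) = Add(4, Mul(Rational(-1, 3), Add(Add(-5, 6), 13))) = Add(4, Mul(Rational(-1, 3), Add(1, 13))) = Add(4, Mul(Rational(-1, 3), 14)) = Add(4, Rational(-14, 3)) = Rational(-2, 3) ≈ -0.66667)
Mul(Mul(-1, A), Add(Function('x')(Function('n')(6)), s)) = Mul(Mul(-1, Rational(-2, 3)), Add(6, -118)) = Mul(Rational(2, 3), -112) = Rational(-224, 3)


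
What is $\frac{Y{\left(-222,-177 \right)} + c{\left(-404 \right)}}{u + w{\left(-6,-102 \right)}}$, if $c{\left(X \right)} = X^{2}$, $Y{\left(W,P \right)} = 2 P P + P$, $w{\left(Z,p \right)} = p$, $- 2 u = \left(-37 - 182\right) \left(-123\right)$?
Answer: $- \frac{451394}{27141} \approx -16.631$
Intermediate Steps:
$u = - \frac{26937}{2}$ ($u = - \frac{\left(-37 - 182\right) \left(-123\right)}{2} = - \frac{\left(-219\right) \left(-123\right)}{2} = \left(- \frac{1}{2}\right) 26937 = - \frac{26937}{2} \approx -13469.0$)
$Y{\left(W,P \right)} = P + 2 P^{2}$ ($Y{\left(W,P \right)} = 2 P^{2} + P = P + 2 P^{2}$)
$\frac{Y{\left(-222,-177 \right)} + c{\left(-404 \right)}}{u + w{\left(-6,-102 \right)}} = \frac{- 177 \left(1 + 2 \left(-177\right)\right) + \left(-404\right)^{2}}{- \frac{26937}{2} - 102} = \frac{- 177 \left(1 - 354\right) + 163216}{- \frac{27141}{2}} = \left(\left(-177\right) \left(-353\right) + 163216\right) \left(- \frac{2}{27141}\right) = \left(62481 + 163216\right) \left(- \frac{2}{27141}\right) = 225697 \left(- \frac{2}{27141}\right) = - \frac{451394}{27141}$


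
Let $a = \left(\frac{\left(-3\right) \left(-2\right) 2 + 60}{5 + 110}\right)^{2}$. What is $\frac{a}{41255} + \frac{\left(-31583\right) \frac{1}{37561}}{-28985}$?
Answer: $\frac{4575090329453}{118798981864767875} \approx 3.8511 \cdot 10^{-5}$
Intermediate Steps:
$a = \frac{5184}{13225}$ ($a = \left(\frac{6 \cdot 2 + 60}{115}\right)^{2} = \left(\left(12 + 60\right) \frac{1}{115}\right)^{2} = \left(72 \cdot \frac{1}{115}\right)^{2} = \left(\frac{72}{115}\right)^{2} = \frac{5184}{13225} \approx 0.39198$)
$\frac{a}{41255} + \frac{\left(-31583\right) \frac{1}{37561}}{-28985} = \frac{5184}{13225 \cdot 41255} + \frac{\left(-31583\right) \frac{1}{37561}}{-28985} = \frac{5184}{13225} \cdot \frac{1}{41255} + \left(-31583\right) \frac{1}{37561} \left(- \frac{1}{28985}\right) = \frac{5184}{545597375} - - \frac{31583}{1088705585} = \frac{5184}{545597375} + \frac{31583}{1088705585} = \frac{4575090329453}{118798981864767875}$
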